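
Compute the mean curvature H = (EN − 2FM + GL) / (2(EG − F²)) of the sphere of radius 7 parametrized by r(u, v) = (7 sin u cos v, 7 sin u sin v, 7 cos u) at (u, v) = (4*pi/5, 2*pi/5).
H = -1/7

With E = 49, F = 0, G = 49*sin(u)^2, L = -7*sin(u)/Abs(sin(u)), M = 0, N = -7*sin(u)^3/Abs(sin(u)), assemble
  H = (EN − 2FM + GL) / (2(EG − F²)) = -sin(u)/(7*Abs(sin(u))).
At (u, v) = (4*pi/5, 2*pi/5): H = -1/7.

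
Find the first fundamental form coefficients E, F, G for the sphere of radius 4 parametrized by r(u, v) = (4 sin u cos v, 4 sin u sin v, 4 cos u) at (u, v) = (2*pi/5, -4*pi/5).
E = 16;  F = 0;  G = 2*sqrt(5) + 10

Partials: r_u = (4*cos(u)*cos(v), 4*sin(v)*cos(u), -4*sin(u)), r_v = (-4*sin(u)*sin(v), 4*sin(u)*cos(v), 0). As functions of (u, v):
  E = r_u · r_u = 16,
  F = r_u · r_v = 0,
  G = r_v · r_v = 16*sin(u)^2.
Evaluating at (u, v) = (2*pi/5, -4*pi/5): E = 16, F = 0, G = 2*sqrt(5) + 10.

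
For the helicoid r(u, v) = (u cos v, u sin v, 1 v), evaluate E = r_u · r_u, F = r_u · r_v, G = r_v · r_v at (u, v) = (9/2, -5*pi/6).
E = 1;  F = 0;  G = 85/4

Partials: r_u = (cos(v), sin(v), 0), r_v = (-u*sin(v), u*cos(v), 1). As functions of (u, v):
  E = r_u · r_u = 1,
  F = r_u · r_v = 0,
  G = r_v · r_v = u^2 + 1.
Evaluating at (u, v) = (9/2, -5*pi/6): E = 1, F = 0, G = 85/4.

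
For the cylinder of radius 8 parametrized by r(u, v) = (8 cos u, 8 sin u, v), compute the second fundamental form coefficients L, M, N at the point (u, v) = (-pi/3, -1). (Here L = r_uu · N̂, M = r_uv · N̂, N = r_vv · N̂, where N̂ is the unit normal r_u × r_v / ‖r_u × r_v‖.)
L = -8;  M = 0;  N = 0

Compute the unit normal N̂(u, v) = (cos(u), sin(u), 0), and the second partials r_uu, r_uv, r_vv. Take dot products:
  L(u, v) = r_uu · N̂ = -8,
  M(u, v) = r_uv · N̂ = 0,
  N(u, v) = r_vv · N̂ = 0.
Evaluating at (u, v) = (-pi/3, -1):
  L = -8, M = 0, N = 0.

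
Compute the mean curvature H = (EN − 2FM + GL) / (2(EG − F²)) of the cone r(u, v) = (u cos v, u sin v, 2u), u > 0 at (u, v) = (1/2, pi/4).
H = 2*sqrt(5)/5

With E = 5, F = 0, G = u^2, L = 0, M = 0, N = 2*sqrt(5)*u^2/(5*Abs(u)), assemble
  H = (EN − 2FM + GL) / (2(EG − F²)) = sqrt(5)/(5*Abs(u)).
At (u, v) = (1/2, pi/4): H = 2*sqrt(5)/5.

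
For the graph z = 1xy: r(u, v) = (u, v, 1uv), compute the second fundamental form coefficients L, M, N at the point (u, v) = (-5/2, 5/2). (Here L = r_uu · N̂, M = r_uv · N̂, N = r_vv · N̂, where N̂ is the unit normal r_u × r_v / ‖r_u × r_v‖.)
L = 0;  M = sqrt(6)/9;  N = 0

Compute the unit normal N̂(u, v) = (-v/sqrt(u^2 + v^2 + 1), -u/sqrt(u^2 + v^2 + 1), 1/sqrt(u^2 + v^2 + 1)), and the second partials r_uu, r_uv, r_vv. Take dot products:
  L(u, v) = r_uu · N̂ = 0,
  M(u, v) = r_uv · N̂ = 1/sqrt(u^2 + v^2 + 1),
  N(u, v) = r_vv · N̂ = 0.
Evaluating at (u, v) = (-5/2, 5/2):
  L = 0, M = sqrt(6)/9, N = 0.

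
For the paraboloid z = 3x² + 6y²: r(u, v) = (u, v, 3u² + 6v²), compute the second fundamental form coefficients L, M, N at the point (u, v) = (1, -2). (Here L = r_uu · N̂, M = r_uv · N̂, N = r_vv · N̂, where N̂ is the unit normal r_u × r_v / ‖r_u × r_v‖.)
L = 6*sqrt(613)/613;  M = 0;  N = 12*sqrt(613)/613

Compute the unit normal N̂(u, v) = (-6*u/sqrt(36*u^2 + 144*v^2 + 1), -12*v/sqrt(36*u^2 + 144*v^2 + 1), 1/sqrt(36*u^2 + 144*v^2 + 1)), and the second partials r_uu, r_uv, r_vv. Take dot products:
  L(u, v) = r_uu · N̂ = 6/sqrt(36*u^2 + 144*v^2 + 1),
  M(u, v) = r_uv · N̂ = 0,
  N(u, v) = r_vv · N̂ = 12/sqrt(36*u^2 + 144*v^2 + 1).
Evaluating at (u, v) = (1, -2):
  L = 6*sqrt(613)/613, M = 0, N = 12*sqrt(613)/613.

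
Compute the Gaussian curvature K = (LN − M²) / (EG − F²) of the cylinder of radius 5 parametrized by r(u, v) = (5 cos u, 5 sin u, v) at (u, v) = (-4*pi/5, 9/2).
K = 0

Coefficients of the first fundamental form: E = 25, F = 0, G = 1.
Coefficients of the second fundamental form: L = -5, M = 0, N = 0.
Assemble K = (LN − M²)/(EG − F²) = 0. At (u, v) = (-4*pi/5, 9/2): K = 0.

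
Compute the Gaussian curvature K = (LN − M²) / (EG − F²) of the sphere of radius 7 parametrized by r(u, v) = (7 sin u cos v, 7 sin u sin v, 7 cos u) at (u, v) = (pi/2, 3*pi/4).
K = 1/49

Coefficients of the first fundamental form: E = 49, F = 0, G = 49*sin(u)^2.
Coefficients of the second fundamental form: L = -7*sin(u)/Abs(sin(u)), M = 0, N = -7*sin(u)^3/Abs(sin(u)).
Assemble K = (LN − M²)/(EG − F²) = 1/49. At (u, v) = (pi/2, 3*pi/4): K = 1/49.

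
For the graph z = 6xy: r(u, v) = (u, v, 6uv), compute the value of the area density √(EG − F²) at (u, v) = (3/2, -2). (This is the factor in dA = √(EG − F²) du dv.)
√(EG − F²)|_{(3/2, -2)} = sqrt(226)

E = 36*v^2 + 1, F = 36*u*v, G = 36*u^2 + 1, so EG − F² = 36*u^2 + 36*v^2 + 1. Taking the positive square root: √(EG − F²) = sqrt(36*u^2 + 36*v^2 + 1). At (u, v) = (3/2, -2): sqrt(226).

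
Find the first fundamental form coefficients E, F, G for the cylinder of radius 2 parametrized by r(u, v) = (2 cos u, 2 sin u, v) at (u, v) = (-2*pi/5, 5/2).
E = 4;  F = 0;  G = 1

Partials: r_u = (-2*sin(u), 2*cos(u), 0), r_v = (0, 0, 1). As functions of (u, v):
  E = r_u · r_u = 4,
  F = r_u · r_v = 0,
  G = r_v · r_v = 1.
Evaluating at (u, v) = (-2*pi/5, 5/2): E = 4, F = 0, G = 1.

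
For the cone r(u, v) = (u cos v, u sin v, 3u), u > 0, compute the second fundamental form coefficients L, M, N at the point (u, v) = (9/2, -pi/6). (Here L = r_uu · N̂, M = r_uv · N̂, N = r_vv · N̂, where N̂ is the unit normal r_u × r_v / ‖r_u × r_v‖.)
L = 0;  M = 0;  N = 27*sqrt(10)/20

Compute the unit normal N̂(u, v) = (-3*sqrt(10)*u*cos(v)/(10*Abs(u)), -3*sqrt(10)*u*sin(v)/(10*Abs(u)), sqrt(10)*u/(10*Abs(u))), and the second partials r_uu, r_uv, r_vv. Take dot products:
  L(u, v) = r_uu · N̂ = 0,
  M(u, v) = r_uv · N̂ = 0,
  N(u, v) = r_vv · N̂ = 3*sqrt(10)*u^2/(10*Abs(u)).
Evaluating at (u, v) = (9/2, -pi/6):
  L = 0, M = 0, N = 27*sqrt(10)/20.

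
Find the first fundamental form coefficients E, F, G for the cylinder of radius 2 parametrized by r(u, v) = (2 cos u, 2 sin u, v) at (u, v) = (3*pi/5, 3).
E = 4;  F = 0;  G = 1

Partials: r_u = (-2*sin(u), 2*cos(u), 0), r_v = (0, 0, 1). As functions of (u, v):
  E = r_u · r_u = 4,
  F = r_u · r_v = 0,
  G = r_v · r_v = 1.
Evaluating at (u, v) = (3*pi/5, 3): E = 4, F = 0, G = 1.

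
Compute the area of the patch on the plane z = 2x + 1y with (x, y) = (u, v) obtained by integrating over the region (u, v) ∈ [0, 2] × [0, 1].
Area = 2*sqrt(6)

Area = ∫∫ √(EG − F²) du dv with √(EG − F²) = sqrt(6). Integrating over [0, 2] × [0, 1] gives 2*sqrt(6).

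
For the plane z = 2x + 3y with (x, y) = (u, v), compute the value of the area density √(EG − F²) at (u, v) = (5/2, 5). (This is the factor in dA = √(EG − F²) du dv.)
√(EG − F²)|_{(5/2, 5)} = sqrt(14)

E = 5, F = 6, G = 10, so EG − F² = 14. Taking the positive square root: √(EG − F²) = sqrt(14). At (u, v) = (5/2, 5): sqrt(14).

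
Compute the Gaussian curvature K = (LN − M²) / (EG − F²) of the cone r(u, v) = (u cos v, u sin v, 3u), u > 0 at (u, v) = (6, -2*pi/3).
K = 0

Coefficients of the first fundamental form: E = 10, F = 0, G = u^2.
Coefficients of the second fundamental form: L = 0, M = 0, N = 3*sqrt(10)*u^2/(10*Abs(u)).
Assemble K = (LN − M²)/(EG − F²) = 0. At (u, v) = (6, -2*pi/3): K = 0.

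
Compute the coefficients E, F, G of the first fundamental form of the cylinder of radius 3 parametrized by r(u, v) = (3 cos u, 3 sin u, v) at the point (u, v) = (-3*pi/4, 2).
E = 9;  F = 0;  G = 1

Partials: r_u = (-3*sin(u), 3*cos(u), 0), r_v = (0, 0, 1). As functions of (u, v):
  E = r_u · r_u = 9,
  F = r_u · r_v = 0,
  G = r_v · r_v = 1.
Evaluating at (u, v) = (-3*pi/4, 2): E = 9, F = 0, G = 1.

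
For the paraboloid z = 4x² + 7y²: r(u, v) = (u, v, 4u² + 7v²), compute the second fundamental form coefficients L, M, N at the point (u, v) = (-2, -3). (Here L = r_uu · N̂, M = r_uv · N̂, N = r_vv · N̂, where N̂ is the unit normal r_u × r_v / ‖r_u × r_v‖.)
L = 8*sqrt(2021)/2021;  M = 0;  N = 14*sqrt(2021)/2021

Compute the unit normal N̂(u, v) = (-8*u/sqrt(64*u^2 + 196*v^2 + 1), -14*v/sqrt(64*u^2 + 196*v^2 + 1), 1/sqrt(64*u^2 + 196*v^2 + 1)), and the second partials r_uu, r_uv, r_vv. Take dot products:
  L(u, v) = r_uu · N̂ = 8/sqrt(64*u^2 + 196*v^2 + 1),
  M(u, v) = r_uv · N̂ = 0,
  N(u, v) = r_vv · N̂ = 14/sqrt(64*u^2 + 196*v^2 + 1).
Evaluating at (u, v) = (-2, -3):
  L = 8*sqrt(2021)/2021, M = 0, N = 14*sqrt(2021)/2021.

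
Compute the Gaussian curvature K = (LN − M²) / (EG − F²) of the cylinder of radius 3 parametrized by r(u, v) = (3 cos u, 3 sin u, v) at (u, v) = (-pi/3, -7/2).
K = 0

Coefficients of the first fundamental form: E = 9, F = 0, G = 1.
Coefficients of the second fundamental form: L = -3, M = 0, N = 0.
Assemble K = (LN − M²)/(EG − F²) = 0. At (u, v) = (-pi/3, -7/2): K = 0.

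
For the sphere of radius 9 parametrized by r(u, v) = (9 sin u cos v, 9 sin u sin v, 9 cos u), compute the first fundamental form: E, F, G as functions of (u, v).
E = 81;  F = 0;  G = 81*sin(u)^2

Compute partials: r_u = (9*cos(u)*cos(v), 9*sin(v)*cos(u), -9*sin(u)), r_v = (-9*sin(u)*sin(v), 9*sin(u)*cos(v), 0). Then
  E = r_u · r_u = 81,
  F = r_u · r_v = 0,
  G = r_v · r_v = 81*sin(u)^2.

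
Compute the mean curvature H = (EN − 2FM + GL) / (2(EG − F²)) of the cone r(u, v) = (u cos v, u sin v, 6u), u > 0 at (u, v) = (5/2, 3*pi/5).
H = 6*sqrt(37)/185

With E = 37, F = 0, G = u^2, L = 0, M = 0, N = 6*sqrt(37)*u^2/(37*Abs(u)), assemble
  H = (EN − 2FM + GL) / (2(EG − F²)) = 3*sqrt(37)/(37*Abs(u)).
At (u, v) = (5/2, 3*pi/5): H = 6*sqrt(37)/185.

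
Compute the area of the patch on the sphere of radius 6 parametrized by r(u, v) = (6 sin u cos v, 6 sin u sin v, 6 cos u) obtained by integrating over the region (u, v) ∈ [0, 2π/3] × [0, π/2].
Area = 27*pi

Area = ∫∫ √(EG − F²) du dv with √(EG − F²) = 36*Abs(sin(u)). Integrating over [0, 2π/3] × [0, π/2] gives 27*pi.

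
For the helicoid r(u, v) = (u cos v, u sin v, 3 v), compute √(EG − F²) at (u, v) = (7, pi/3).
√(EG − F²)|_{(7, pi/3)} = sqrt(58)

E = 1, F = 0, G = u^2 + 9; EG − F² = u^2 + 9; √(EG − F²) = sqrt(u^2 + 9). At the given point: sqrt(58).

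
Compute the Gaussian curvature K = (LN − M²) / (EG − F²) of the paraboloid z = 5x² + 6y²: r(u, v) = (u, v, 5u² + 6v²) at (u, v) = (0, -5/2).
K = 120/811801

Coefficients of the first fundamental form: E = 100*u^2 + 1, F = 120*u*v, G = 144*v^2 + 1.
Coefficients of the second fundamental form: L = 10/sqrt(100*u^2 + 144*v^2 + 1), M = 0, N = 12/sqrt(100*u^2 + 144*v^2 + 1).
Assemble K = (LN − M²)/(EG − F²) = 120/(10000*u^4 + 28800*u^2*v^2 + 200*u^2 + 20736*v^4 + 288*v^2 + 1). At (u, v) = (0, -5/2): K = 120/811801.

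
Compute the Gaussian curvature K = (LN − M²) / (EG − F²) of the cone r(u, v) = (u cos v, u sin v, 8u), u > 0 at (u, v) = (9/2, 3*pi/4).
K = 0

Coefficients of the first fundamental form: E = 65, F = 0, G = u^2.
Coefficients of the second fundamental form: L = 0, M = 0, N = 8*sqrt(65)*u^2/(65*Abs(u)).
Assemble K = (LN − M²)/(EG − F²) = 0. At (u, v) = (9/2, 3*pi/4): K = 0.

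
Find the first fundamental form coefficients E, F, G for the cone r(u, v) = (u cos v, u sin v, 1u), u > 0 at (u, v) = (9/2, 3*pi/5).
E = 2;  F = 0;  G = 81/4

Partials: r_u = (cos(v), sin(v), 1), r_v = (-u*sin(v), u*cos(v), 0). As functions of (u, v):
  E = r_u · r_u = 2,
  F = r_u · r_v = 0,
  G = r_v · r_v = u^2.
Evaluating at (u, v) = (9/2, 3*pi/5): E = 2, F = 0, G = 81/4.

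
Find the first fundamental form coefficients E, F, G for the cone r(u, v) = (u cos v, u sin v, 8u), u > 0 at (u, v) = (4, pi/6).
E = 65;  F = 0;  G = 16

Partials: r_u = (cos(v), sin(v), 8), r_v = (-u*sin(v), u*cos(v), 0). As functions of (u, v):
  E = r_u · r_u = 65,
  F = r_u · r_v = 0,
  G = r_v · r_v = u^2.
Evaluating at (u, v) = (4, pi/6): E = 65, F = 0, G = 16.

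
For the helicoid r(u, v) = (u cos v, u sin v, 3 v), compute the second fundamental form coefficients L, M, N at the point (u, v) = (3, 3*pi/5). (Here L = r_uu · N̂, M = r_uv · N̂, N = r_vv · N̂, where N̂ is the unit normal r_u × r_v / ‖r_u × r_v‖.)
L = 0;  M = -sqrt(2)/2;  N = 0

Compute the unit normal N̂(u, v) = (3*sin(v)/sqrt(u^2 + 9), -3*cos(v)/sqrt(u^2 + 9), u/sqrt(u^2 + 9)), and the second partials r_uu, r_uv, r_vv. Take dot products:
  L(u, v) = r_uu · N̂ = 0,
  M(u, v) = r_uv · N̂ = -3/sqrt(u^2 + 9),
  N(u, v) = r_vv · N̂ = 0.
Evaluating at (u, v) = (3, 3*pi/5):
  L = 0, M = -sqrt(2)/2, N = 0.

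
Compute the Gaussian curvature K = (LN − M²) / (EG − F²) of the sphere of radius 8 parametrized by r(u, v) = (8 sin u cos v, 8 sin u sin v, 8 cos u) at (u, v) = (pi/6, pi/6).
K = 1/64

Coefficients of the first fundamental form: E = 64, F = 0, G = 64*sin(u)^2.
Coefficients of the second fundamental form: L = -8*sin(u)/Abs(sin(u)), M = 0, N = -8*sin(u)^3/Abs(sin(u)).
Assemble K = (LN − M²)/(EG − F²) = 1/64. At (u, v) = (pi/6, pi/6): K = 1/64.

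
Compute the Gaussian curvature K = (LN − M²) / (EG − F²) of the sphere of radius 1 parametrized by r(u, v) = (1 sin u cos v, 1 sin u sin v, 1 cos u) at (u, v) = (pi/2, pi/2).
K = 1

Coefficients of the first fundamental form: E = 1, F = 0, G = sin(u)^2.
Coefficients of the second fundamental form: L = -sin(u)/Abs(sin(u)), M = 0, N = -sin(u)^3/Abs(sin(u)).
Assemble K = (LN − M²)/(EG − F²) = 1. At (u, v) = (pi/2, pi/2): K = 1.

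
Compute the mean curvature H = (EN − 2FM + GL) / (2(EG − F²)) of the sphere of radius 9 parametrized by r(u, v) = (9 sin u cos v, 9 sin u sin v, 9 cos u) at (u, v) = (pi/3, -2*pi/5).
H = -1/9

With E = 81, F = 0, G = 81*sin(u)^2, L = -9*sin(u)/Abs(sin(u)), M = 0, N = -9*sin(u)^3/Abs(sin(u)), assemble
  H = (EN − 2FM + GL) / (2(EG − F²)) = -sin(u)/(9*Abs(sin(u))).
At (u, v) = (pi/3, -2*pi/5): H = -1/9.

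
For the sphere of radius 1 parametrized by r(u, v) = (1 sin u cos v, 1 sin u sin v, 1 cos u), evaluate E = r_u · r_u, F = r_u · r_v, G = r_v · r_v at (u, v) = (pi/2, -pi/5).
E = 1;  F = 0;  G = 1

Partials: r_u = (cos(u)*cos(v), sin(v)*cos(u), -sin(u)), r_v = (-sin(u)*sin(v), sin(u)*cos(v), 0). As functions of (u, v):
  E = r_u · r_u = 1,
  F = r_u · r_v = 0,
  G = r_v · r_v = sin(u)^2.
Evaluating at (u, v) = (pi/2, -pi/5): E = 1, F = 0, G = 1.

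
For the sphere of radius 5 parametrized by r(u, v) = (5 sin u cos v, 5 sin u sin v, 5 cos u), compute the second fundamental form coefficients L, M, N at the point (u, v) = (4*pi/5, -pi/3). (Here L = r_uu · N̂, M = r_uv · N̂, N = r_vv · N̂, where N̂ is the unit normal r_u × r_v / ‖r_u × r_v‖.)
L = -5;  M = 0;  N = -25/8 + 5*sqrt(5)/8

Compute the unit normal N̂(u, v) = (sin(u)^2*cos(v)/Abs(sin(u)), sin(u)^2*sin(v)/Abs(sin(u)), sin(2*u)/(2*Abs(sin(u)))), and the second partials r_uu, r_uv, r_vv. Take dot products:
  L(u, v) = r_uu · N̂ = -5*sin(u)/Abs(sin(u)),
  M(u, v) = r_uv · N̂ = 0,
  N(u, v) = r_vv · N̂ = -5*sin(u)^3/Abs(sin(u)).
Evaluating at (u, v) = (4*pi/5, -pi/3):
  L = -5, M = 0, N = -25/8 + 5*sqrt(5)/8.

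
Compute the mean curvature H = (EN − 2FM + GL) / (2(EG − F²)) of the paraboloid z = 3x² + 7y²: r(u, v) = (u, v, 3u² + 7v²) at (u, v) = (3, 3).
H = 7570*sqrt(2089)/4363921

With E = 36*u^2 + 1, F = 84*u*v, G = 196*v^2 + 1, L = 6/sqrt(36*u^2 + 196*v^2 + 1), M = 0, N = 14/sqrt(36*u^2 + 196*v^2 + 1), assemble
  H = (EN − 2FM + GL) / (2(EG − F²)) = 2*(126*u^2 + 294*v^2 + 5)/(36*u^2 + 196*v^2 + 1)^(3/2).
At (u, v) = (3, 3): H = 7570*sqrt(2089)/4363921.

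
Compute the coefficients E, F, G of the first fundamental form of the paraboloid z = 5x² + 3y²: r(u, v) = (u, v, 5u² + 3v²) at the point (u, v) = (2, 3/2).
E = 401;  F = 180;  G = 82

Partials: r_u = (1, 0, 10*u), r_v = (0, 1, 6*v). As functions of (u, v):
  E = r_u · r_u = 100*u^2 + 1,
  F = r_u · r_v = 60*u*v,
  G = r_v · r_v = 36*v^2 + 1.
Evaluating at (u, v) = (2, 3/2): E = 401, F = 180, G = 82.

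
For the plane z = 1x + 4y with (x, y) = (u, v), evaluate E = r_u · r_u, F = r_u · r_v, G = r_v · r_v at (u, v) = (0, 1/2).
E = 2;  F = 4;  G = 17

Partials: r_u = (1, 0, 1), r_v = (0, 1, 4). As functions of (u, v):
  E = r_u · r_u = 2,
  F = r_u · r_v = 4,
  G = r_v · r_v = 17.
Evaluating at (u, v) = (0, 1/2): E = 2, F = 4, G = 17.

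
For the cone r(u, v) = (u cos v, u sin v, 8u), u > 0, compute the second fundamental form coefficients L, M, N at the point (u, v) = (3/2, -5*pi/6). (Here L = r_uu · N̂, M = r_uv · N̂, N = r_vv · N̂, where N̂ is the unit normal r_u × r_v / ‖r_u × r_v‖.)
L = 0;  M = 0;  N = 12*sqrt(65)/65

Compute the unit normal N̂(u, v) = (-8*sqrt(65)*u*cos(v)/(65*Abs(u)), -8*sqrt(65)*u*sin(v)/(65*Abs(u)), sqrt(65)*u/(65*Abs(u))), and the second partials r_uu, r_uv, r_vv. Take dot products:
  L(u, v) = r_uu · N̂ = 0,
  M(u, v) = r_uv · N̂ = 0,
  N(u, v) = r_vv · N̂ = 8*sqrt(65)*u^2/(65*Abs(u)).
Evaluating at (u, v) = (3/2, -5*pi/6):
  L = 0, M = 0, N = 12*sqrt(65)/65.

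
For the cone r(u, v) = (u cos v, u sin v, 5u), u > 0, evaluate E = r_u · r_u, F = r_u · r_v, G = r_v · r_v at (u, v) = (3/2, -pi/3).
E = 26;  F = 0;  G = 9/4

Partials: r_u = (cos(v), sin(v), 5), r_v = (-u*sin(v), u*cos(v), 0). As functions of (u, v):
  E = r_u · r_u = 26,
  F = r_u · r_v = 0,
  G = r_v · r_v = u^2.
Evaluating at (u, v) = (3/2, -pi/3): E = 26, F = 0, G = 9/4.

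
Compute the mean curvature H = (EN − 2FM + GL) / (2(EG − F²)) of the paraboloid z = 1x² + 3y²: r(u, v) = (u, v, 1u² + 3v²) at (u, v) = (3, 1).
H = 148*sqrt(73)/5329

With E = 4*u^2 + 1, F = 12*u*v, G = 36*v^2 + 1, L = 2/sqrt(4*u^2 + 36*v^2 + 1), M = 0, N = 6/sqrt(4*u^2 + 36*v^2 + 1), assemble
  H = (EN − 2FM + GL) / (2(EG − F²)) = 4*(3*u^2 + 9*v^2 + 1)/(4*u^2 + 36*v^2 + 1)^(3/2).
At (u, v) = (3, 1): H = 148*sqrt(73)/5329.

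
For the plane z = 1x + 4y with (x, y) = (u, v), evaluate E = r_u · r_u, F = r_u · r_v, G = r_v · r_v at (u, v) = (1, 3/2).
E = 2;  F = 4;  G = 17

Partials: r_u = (1, 0, 1), r_v = (0, 1, 4). As functions of (u, v):
  E = r_u · r_u = 2,
  F = r_u · r_v = 4,
  G = r_v · r_v = 17.
Evaluating at (u, v) = (1, 3/2): E = 2, F = 4, G = 17.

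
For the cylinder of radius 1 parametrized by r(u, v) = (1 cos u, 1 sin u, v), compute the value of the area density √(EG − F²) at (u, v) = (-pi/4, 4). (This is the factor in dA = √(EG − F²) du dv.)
√(EG − F²)|_{(-pi/4, 4)} = 1

E = 1, F = 0, G = 1, so EG − F² = 1. Taking the positive square root: √(EG − F²) = 1. At (u, v) = (-pi/4, 4): 1.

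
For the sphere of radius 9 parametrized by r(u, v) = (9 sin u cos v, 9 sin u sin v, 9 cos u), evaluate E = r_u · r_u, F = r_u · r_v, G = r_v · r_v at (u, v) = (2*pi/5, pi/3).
E = 81;  F = 0;  G = 81*sqrt(5)/8 + 405/8

Partials: r_u = (9*cos(u)*cos(v), 9*sin(v)*cos(u), -9*sin(u)), r_v = (-9*sin(u)*sin(v), 9*sin(u)*cos(v), 0). As functions of (u, v):
  E = r_u · r_u = 81,
  F = r_u · r_v = 0,
  G = r_v · r_v = 81*sin(u)^2.
Evaluating at (u, v) = (2*pi/5, pi/3): E = 81, F = 0, G = 81*sqrt(5)/8 + 405/8.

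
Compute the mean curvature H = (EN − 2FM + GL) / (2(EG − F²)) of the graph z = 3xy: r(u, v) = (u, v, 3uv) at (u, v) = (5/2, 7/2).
H = -189*sqrt(670)/44890

With E = 9*v^2 + 1, F = 9*u*v, G = 9*u^2 + 1, L = 0, M = 3/sqrt(9*u^2 + 9*v^2 + 1), N = 0, assemble
  H = (EN − 2FM + GL) / (2(EG − F²)) = -27*u*v/(9*u^2 + 9*v^2 + 1)^(3/2).
At (u, v) = (5/2, 7/2): H = -189*sqrt(670)/44890.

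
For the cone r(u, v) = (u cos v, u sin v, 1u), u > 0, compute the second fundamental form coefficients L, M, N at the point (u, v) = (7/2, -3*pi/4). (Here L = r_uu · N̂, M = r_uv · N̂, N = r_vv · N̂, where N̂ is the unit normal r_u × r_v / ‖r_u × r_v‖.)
L = 0;  M = 0;  N = 7*sqrt(2)/4

Compute the unit normal N̂(u, v) = (-sqrt(2)*u*cos(v)/(2*Abs(u)), -sqrt(2)*u*sin(v)/(2*Abs(u)), sqrt(2)*u/(2*Abs(u))), and the second partials r_uu, r_uv, r_vv. Take dot products:
  L(u, v) = r_uu · N̂ = 0,
  M(u, v) = r_uv · N̂ = 0,
  N(u, v) = r_vv · N̂ = sqrt(2)*u^2/(2*Abs(u)).
Evaluating at (u, v) = (7/2, -3*pi/4):
  L = 0, M = 0, N = 7*sqrt(2)/4.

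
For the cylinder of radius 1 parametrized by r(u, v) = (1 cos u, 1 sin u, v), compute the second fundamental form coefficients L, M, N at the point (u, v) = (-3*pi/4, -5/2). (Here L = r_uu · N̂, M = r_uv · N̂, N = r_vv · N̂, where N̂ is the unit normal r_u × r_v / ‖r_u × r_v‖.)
L = -1;  M = 0;  N = 0

Compute the unit normal N̂(u, v) = (cos(u), sin(u), 0), and the second partials r_uu, r_uv, r_vv. Take dot products:
  L(u, v) = r_uu · N̂ = -1,
  M(u, v) = r_uv · N̂ = 0,
  N(u, v) = r_vv · N̂ = 0.
Evaluating at (u, v) = (-3*pi/4, -5/2):
  L = -1, M = 0, N = 0.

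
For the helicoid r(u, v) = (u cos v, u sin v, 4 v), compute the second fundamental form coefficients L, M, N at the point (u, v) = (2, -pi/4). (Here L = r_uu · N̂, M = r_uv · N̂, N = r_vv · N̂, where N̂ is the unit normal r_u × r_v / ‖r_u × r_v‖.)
L = 0;  M = -2*sqrt(5)/5;  N = 0

Compute the unit normal N̂(u, v) = (4*sin(v)/sqrt(u^2 + 16), -4*cos(v)/sqrt(u^2 + 16), u/sqrt(u^2 + 16)), and the second partials r_uu, r_uv, r_vv. Take dot products:
  L(u, v) = r_uu · N̂ = 0,
  M(u, v) = r_uv · N̂ = -4/sqrt(u^2 + 16),
  N(u, v) = r_vv · N̂ = 0.
Evaluating at (u, v) = (2, -pi/4):
  L = 0, M = -2*sqrt(5)/5, N = 0.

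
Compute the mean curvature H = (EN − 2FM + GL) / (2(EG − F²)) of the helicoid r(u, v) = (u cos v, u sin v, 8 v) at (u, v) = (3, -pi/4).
H = 0

With E = 1, F = 0, G = u^2 + 64, L = 0, M = -8/sqrt(u^2 + 64), N = 0, assemble
  H = (EN − 2FM + GL) / (2(EG − F²)) = 0.
At (u, v) = (3, -pi/4): H = 0.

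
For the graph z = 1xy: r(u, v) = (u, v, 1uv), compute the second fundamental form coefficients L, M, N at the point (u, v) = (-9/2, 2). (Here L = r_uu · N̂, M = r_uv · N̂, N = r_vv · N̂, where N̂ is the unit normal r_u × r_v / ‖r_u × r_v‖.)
L = 0;  M = 2*sqrt(101)/101;  N = 0

Compute the unit normal N̂(u, v) = (-v/sqrt(u^2 + v^2 + 1), -u/sqrt(u^2 + v^2 + 1), 1/sqrt(u^2 + v^2 + 1)), and the second partials r_uu, r_uv, r_vv. Take dot products:
  L(u, v) = r_uu · N̂ = 0,
  M(u, v) = r_uv · N̂ = 1/sqrt(u^2 + v^2 + 1),
  N(u, v) = r_vv · N̂ = 0.
Evaluating at (u, v) = (-9/2, 2):
  L = 0, M = 2*sqrt(101)/101, N = 0.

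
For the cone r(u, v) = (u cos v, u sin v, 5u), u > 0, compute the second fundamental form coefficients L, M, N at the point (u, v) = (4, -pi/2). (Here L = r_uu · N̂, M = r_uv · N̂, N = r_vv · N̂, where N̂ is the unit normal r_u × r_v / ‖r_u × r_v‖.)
L = 0;  M = 0;  N = 10*sqrt(26)/13

Compute the unit normal N̂(u, v) = (-5*sqrt(26)*u*cos(v)/(26*Abs(u)), -5*sqrt(26)*u*sin(v)/(26*Abs(u)), sqrt(26)*u/(26*Abs(u))), and the second partials r_uu, r_uv, r_vv. Take dot products:
  L(u, v) = r_uu · N̂ = 0,
  M(u, v) = r_uv · N̂ = 0,
  N(u, v) = r_vv · N̂ = 5*sqrt(26)*u^2/(26*Abs(u)).
Evaluating at (u, v) = (4, -pi/2):
  L = 0, M = 0, N = 10*sqrt(26)/13.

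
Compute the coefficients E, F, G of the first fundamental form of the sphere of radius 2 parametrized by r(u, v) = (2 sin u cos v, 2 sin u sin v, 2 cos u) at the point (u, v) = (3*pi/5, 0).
E = 4;  F = 0;  G = sqrt(5)/2 + 5/2

Partials: r_u = (2*cos(u)*cos(v), 2*sin(v)*cos(u), -2*sin(u)), r_v = (-2*sin(u)*sin(v), 2*sin(u)*cos(v), 0). As functions of (u, v):
  E = r_u · r_u = 4,
  F = r_u · r_v = 0,
  G = r_v · r_v = 4*sin(u)^2.
Evaluating at (u, v) = (3*pi/5, 0): E = 4, F = 0, G = sqrt(5)/2 + 5/2.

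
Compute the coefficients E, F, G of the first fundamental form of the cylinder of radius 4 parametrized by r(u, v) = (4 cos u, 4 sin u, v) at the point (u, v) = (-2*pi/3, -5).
E = 16;  F = 0;  G = 1

Partials: r_u = (-4*sin(u), 4*cos(u), 0), r_v = (0, 0, 1). As functions of (u, v):
  E = r_u · r_u = 16,
  F = r_u · r_v = 0,
  G = r_v · r_v = 1.
Evaluating at (u, v) = (-2*pi/3, -5): E = 16, F = 0, G = 1.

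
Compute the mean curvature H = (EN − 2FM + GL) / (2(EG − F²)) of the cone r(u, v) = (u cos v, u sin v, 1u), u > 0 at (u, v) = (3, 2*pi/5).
H = sqrt(2)/12

With E = 2, F = 0, G = u^2, L = 0, M = 0, N = sqrt(2)*u^2/(2*Abs(u)), assemble
  H = (EN − 2FM + GL) / (2(EG − F²)) = sqrt(2)/(4*Abs(u)).
At (u, v) = (3, 2*pi/5): H = sqrt(2)/12.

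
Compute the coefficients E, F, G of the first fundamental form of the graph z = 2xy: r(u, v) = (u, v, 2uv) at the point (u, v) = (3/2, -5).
E = 101;  F = -30;  G = 10

Partials: r_u = (1, 0, 2*v), r_v = (0, 1, 2*u). As functions of (u, v):
  E = r_u · r_u = 4*v^2 + 1,
  F = r_u · r_v = 4*u*v,
  G = r_v · r_v = 4*u^2 + 1.
Evaluating at (u, v) = (3/2, -5): E = 101, F = -30, G = 10.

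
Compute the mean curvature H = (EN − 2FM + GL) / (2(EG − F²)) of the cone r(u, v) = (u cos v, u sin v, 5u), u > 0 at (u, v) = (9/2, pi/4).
H = 5*sqrt(26)/234

With E = 26, F = 0, G = u^2, L = 0, M = 0, N = 5*sqrt(26)*u^2/(26*Abs(u)), assemble
  H = (EN − 2FM + GL) / (2(EG − F²)) = 5*sqrt(26)/(52*Abs(u)).
At (u, v) = (9/2, pi/4): H = 5*sqrt(26)/234.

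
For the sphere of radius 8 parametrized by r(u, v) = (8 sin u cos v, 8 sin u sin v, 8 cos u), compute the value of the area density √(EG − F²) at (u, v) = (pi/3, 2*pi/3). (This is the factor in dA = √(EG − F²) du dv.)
√(EG − F²)|_{(pi/3, 2*pi/3)} = 32*sqrt(3)

E = 64, F = 0, G = 64*sin(u)^2, so EG − F² = 4096*sin(u)^2. Taking the positive square root: √(EG − F²) = 64*Abs(sin(u)). At (u, v) = (pi/3, 2*pi/3): 32*sqrt(3).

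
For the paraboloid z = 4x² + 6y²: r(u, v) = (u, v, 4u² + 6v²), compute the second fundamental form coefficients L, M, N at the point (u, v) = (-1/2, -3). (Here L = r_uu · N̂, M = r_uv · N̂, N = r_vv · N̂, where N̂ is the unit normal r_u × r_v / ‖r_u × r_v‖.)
L = 8*sqrt(1313)/1313;  M = 0;  N = 12*sqrt(1313)/1313

Compute the unit normal N̂(u, v) = (-8*u/sqrt(64*u^2 + 144*v^2 + 1), -12*v/sqrt(64*u^2 + 144*v^2 + 1), 1/sqrt(64*u^2 + 144*v^2 + 1)), and the second partials r_uu, r_uv, r_vv. Take dot products:
  L(u, v) = r_uu · N̂ = 8/sqrt(64*u^2 + 144*v^2 + 1),
  M(u, v) = r_uv · N̂ = 0,
  N(u, v) = r_vv · N̂ = 12/sqrt(64*u^2 + 144*v^2 + 1).
Evaluating at (u, v) = (-1/2, -3):
  L = 8*sqrt(1313)/1313, M = 0, N = 12*sqrt(1313)/1313.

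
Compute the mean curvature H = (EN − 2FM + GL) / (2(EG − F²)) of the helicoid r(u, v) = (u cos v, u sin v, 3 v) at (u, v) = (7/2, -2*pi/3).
H = 0

With E = 1, F = 0, G = u^2 + 9, L = 0, M = -3/sqrt(u^2 + 9), N = 0, assemble
  H = (EN − 2FM + GL) / (2(EG − F²)) = 0.
At (u, v) = (7/2, -2*pi/3): H = 0.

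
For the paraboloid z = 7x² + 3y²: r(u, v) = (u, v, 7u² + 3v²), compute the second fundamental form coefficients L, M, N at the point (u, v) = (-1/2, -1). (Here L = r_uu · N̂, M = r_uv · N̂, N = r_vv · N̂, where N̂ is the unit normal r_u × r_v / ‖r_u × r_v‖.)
L = 7*sqrt(86)/43;  M = 0;  N = 3*sqrt(86)/43

Compute the unit normal N̂(u, v) = (-14*u/sqrt(196*u^2 + 36*v^2 + 1), -6*v/sqrt(196*u^2 + 36*v^2 + 1), 1/sqrt(196*u^2 + 36*v^2 + 1)), and the second partials r_uu, r_uv, r_vv. Take dot products:
  L(u, v) = r_uu · N̂ = 14/sqrt(196*u^2 + 36*v^2 + 1),
  M(u, v) = r_uv · N̂ = 0,
  N(u, v) = r_vv · N̂ = 6/sqrt(196*u^2 + 36*v^2 + 1).
Evaluating at (u, v) = (-1/2, -1):
  L = 7*sqrt(86)/43, M = 0, N = 3*sqrt(86)/43.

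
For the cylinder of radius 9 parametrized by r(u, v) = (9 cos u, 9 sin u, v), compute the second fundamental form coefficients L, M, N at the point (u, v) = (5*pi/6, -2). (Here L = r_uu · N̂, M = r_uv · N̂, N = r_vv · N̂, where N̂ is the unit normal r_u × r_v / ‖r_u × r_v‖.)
L = -9;  M = 0;  N = 0

Compute the unit normal N̂(u, v) = (cos(u), sin(u), 0), and the second partials r_uu, r_uv, r_vv. Take dot products:
  L(u, v) = r_uu · N̂ = -9,
  M(u, v) = r_uv · N̂ = 0,
  N(u, v) = r_vv · N̂ = 0.
Evaluating at (u, v) = (5*pi/6, -2):
  L = -9, M = 0, N = 0.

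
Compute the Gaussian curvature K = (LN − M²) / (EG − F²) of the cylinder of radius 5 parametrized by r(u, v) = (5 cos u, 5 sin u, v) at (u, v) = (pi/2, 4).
K = 0

Coefficients of the first fundamental form: E = 25, F = 0, G = 1.
Coefficients of the second fundamental form: L = -5, M = 0, N = 0.
Assemble K = (LN − M²)/(EG − F²) = 0. At (u, v) = (pi/2, 4): K = 0.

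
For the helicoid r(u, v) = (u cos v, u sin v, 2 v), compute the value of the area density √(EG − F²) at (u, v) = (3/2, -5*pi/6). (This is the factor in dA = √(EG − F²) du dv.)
√(EG − F²)|_{(3/2, -5*pi/6)} = 5/2

E = 1, F = 0, G = u^2 + 4, so EG − F² = u^2 + 4. Taking the positive square root: √(EG − F²) = sqrt(u^2 + 4). At (u, v) = (3/2, -5*pi/6): 5/2.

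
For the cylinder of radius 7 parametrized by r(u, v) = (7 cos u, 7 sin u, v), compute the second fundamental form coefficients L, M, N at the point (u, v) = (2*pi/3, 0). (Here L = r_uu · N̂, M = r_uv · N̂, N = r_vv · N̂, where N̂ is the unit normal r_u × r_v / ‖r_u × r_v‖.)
L = -7;  M = 0;  N = 0

Compute the unit normal N̂(u, v) = (cos(u), sin(u), 0), and the second partials r_uu, r_uv, r_vv. Take dot products:
  L(u, v) = r_uu · N̂ = -7,
  M(u, v) = r_uv · N̂ = 0,
  N(u, v) = r_vv · N̂ = 0.
Evaluating at (u, v) = (2*pi/3, 0):
  L = -7, M = 0, N = 0.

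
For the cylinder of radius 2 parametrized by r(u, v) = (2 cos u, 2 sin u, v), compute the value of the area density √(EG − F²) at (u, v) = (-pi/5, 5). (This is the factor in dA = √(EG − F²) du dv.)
√(EG − F²)|_{(-pi/5, 5)} = 2

E = 4, F = 0, G = 1, so EG − F² = 4. Taking the positive square root: √(EG − F²) = 2. At (u, v) = (-pi/5, 5): 2.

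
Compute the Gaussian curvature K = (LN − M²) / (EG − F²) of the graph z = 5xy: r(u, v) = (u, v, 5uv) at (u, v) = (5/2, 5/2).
K = -100/393129

Coefficients of the first fundamental form: E = 25*v^2 + 1, F = 25*u*v, G = 25*u^2 + 1.
Coefficients of the second fundamental form: L = 0, M = 5/sqrt(25*u^2 + 25*v^2 + 1), N = 0.
Assemble K = (LN − M²)/(EG − F²) = -25/(625*u^4 + 1250*u^2*v^2 + 50*u^2 + 625*v^4 + 50*v^2 + 1). At (u, v) = (5/2, 5/2): K = -100/393129.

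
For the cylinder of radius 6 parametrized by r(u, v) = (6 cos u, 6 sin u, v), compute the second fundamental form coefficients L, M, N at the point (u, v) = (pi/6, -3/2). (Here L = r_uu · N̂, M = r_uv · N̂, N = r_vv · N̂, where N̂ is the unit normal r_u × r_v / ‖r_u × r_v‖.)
L = -6;  M = 0;  N = 0

Compute the unit normal N̂(u, v) = (cos(u), sin(u), 0), and the second partials r_uu, r_uv, r_vv. Take dot products:
  L(u, v) = r_uu · N̂ = -6,
  M(u, v) = r_uv · N̂ = 0,
  N(u, v) = r_vv · N̂ = 0.
Evaluating at (u, v) = (pi/6, -3/2):
  L = -6, M = 0, N = 0.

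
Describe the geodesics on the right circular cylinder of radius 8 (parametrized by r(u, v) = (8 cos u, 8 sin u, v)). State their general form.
The cylinder is flat (K = 0) and locally isometric to the plane via the development (u, v) ↦ (8 u, v). Geodesics are the pre-images of straight lines: circles (v constant), vertical lines (u constant), and helices (v = c · u + d) for constants c, d.

A right cylinder has E = 8², F = 0, G = 1, so EG − F² = 8², and L = −8, M = N = 0, giving K = (LN − M²)/(EG − F²) = 0 everywhere. A flat surface is locally isometric to the Euclidean plane via the map (u, v) ↦ (8 u, v). Straight lines in the (x̃, ỹ) plane pull back to: (a) horizontal circles (v = const), (b) vertical generators (u = const), and (c) helices (8 u tan θ = v, i.e. v = c · u + d).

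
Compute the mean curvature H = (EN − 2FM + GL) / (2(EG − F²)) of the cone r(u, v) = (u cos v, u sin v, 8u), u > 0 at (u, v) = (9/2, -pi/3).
H = 8*sqrt(65)/585

With E = 65, F = 0, G = u^2, L = 0, M = 0, N = 8*sqrt(65)*u^2/(65*Abs(u)), assemble
  H = (EN − 2FM + GL) / (2(EG − F²)) = 4*sqrt(65)/(65*Abs(u)).
At (u, v) = (9/2, -pi/3): H = 8*sqrt(65)/585.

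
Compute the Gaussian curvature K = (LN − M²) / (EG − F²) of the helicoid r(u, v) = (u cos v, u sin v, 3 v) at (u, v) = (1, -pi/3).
K = -9/100

Coefficients of the first fundamental form: E = 1, F = 0, G = u^2 + 9.
Coefficients of the second fundamental form: L = 0, M = -3/sqrt(u^2 + 9), N = 0.
Assemble K = (LN − M²)/(EG − F²) = -9/(u^2 + 9)^2. At (u, v) = (1, -pi/3): K = -9/100.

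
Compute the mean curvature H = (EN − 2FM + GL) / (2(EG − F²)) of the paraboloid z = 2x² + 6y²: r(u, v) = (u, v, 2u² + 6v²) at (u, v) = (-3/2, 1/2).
H = 296*sqrt(73)/5329

With E = 16*u^2 + 1, F = 48*u*v, G = 144*v^2 + 1, L = 4/sqrt(16*u^2 + 144*v^2 + 1), M = 0, N = 12/sqrt(16*u^2 + 144*v^2 + 1), assemble
  H = (EN − 2FM + GL) / (2(EG − F²)) = 8*(12*u^2 + 36*v^2 + 1)/(16*u^2 + 144*v^2 + 1)^(3/2).
At (u, v) = (-3/2, 1/2): H = 296*sqrt(73)/5329.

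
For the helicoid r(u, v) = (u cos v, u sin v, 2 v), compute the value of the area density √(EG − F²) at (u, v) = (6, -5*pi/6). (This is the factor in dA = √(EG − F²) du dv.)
√(EG − F²)|_{(6, -5*pi/6)} = 2*sqrt(10)

E = 1, F = 0, G = u^2 + 4, so EG − F² = u^2 + 4. Taking the positive square root: √(EG − F²) = sqrt(u^2 + 4). At (u, v) = (6, -5*pi/6): 2*sqrt(10).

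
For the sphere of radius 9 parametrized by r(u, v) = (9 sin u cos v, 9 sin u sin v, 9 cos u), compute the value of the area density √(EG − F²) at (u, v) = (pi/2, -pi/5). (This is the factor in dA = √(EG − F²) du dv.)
√(EG − F²)|_{(pi/2, -pi/5)} = 81

E = 81, F = 0, G = 81*sin(u)^2, so EG − F² = 6561*sin(u)^2. Taking the positive square root: √(EG − F²) = 81*Abs(sin(u)). At (u, v) = (pi/2, -pi/5): 81.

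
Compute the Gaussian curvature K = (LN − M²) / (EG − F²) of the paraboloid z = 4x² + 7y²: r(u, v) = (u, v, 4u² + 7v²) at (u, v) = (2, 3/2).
K = 28/121801

Coefficients of the first fundamental form: E = 64*u^2 + 1, F = 112*u*v, G = 196*v^2 + 1.
Coefficients of the second fundamental form: L = 8/sqrt(64*u^2 + 196*v^2 + 1), M = 0, N = 14/sqrt(64*u^2 + 196*v^2 + 1).
Assemble K = (LN − M²)/(EG − F²) = 112/(4096*u^4 + 25088*u^2*v^2 + 128*u^2 + 38416*v^4 + 392*v^2 + 1). At (u, v) = (2, 3/2): K = 28/121801.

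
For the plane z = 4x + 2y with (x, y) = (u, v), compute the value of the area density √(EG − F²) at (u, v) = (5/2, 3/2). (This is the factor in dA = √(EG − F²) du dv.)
√(EG − F²)|_{(5/2, 3/2)} = sqrt(21)

E = 17, F = 8, G = 5, so EG − F² = 21. Taking the positive square root: √(EG − F²) = sqrt(21). At (u, v) = (5/2, 3/2): sqrt(21).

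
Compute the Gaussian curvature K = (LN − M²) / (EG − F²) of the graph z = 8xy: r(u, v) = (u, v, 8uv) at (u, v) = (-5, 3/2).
K = -64/3045025

Coefficients of the first fundamental form: E = 64*v^2 + 1, F = 64*u*v, G = 64*u^2 + 1.
Coefficients of the second fundamental form: L = 0, M = 8/sqrt(64*u^2 + 64*v^2 + 1), N = 0.
Assemble K = (LN − M²)/(EG − F²) = -64/(4096*u^4 + 8192*u^2*v^2 + 128*u^2 + 4096*v^4 + 128*v^2 + 1). At (u, v) = (-5, 3/2): K = -64/3045025.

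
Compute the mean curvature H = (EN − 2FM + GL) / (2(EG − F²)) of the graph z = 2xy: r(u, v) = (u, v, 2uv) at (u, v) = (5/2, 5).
H = -25*sqrt(14)/1323

With E = 4*v^2 + 1, F = 4*u*v, G = 4*u^2 + 1, L = 0, M = 2/sqrt(4*u^2 + 4*v^2 + 1), N = 0, assemble
  H = (EN − 2FM + GL) / (2(EG − F²)) = -8*u*v/(4*u^2 + 4*v^2 + 1)^(3/2).
At (u, v) = (5/2, 5): H = -25*sqrt(14)/1323.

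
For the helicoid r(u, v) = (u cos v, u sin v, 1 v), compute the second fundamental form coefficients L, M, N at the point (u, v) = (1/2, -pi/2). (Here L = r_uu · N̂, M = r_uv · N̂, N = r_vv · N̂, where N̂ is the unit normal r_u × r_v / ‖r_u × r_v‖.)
L = 0;  M = -2*sqrt(5)/5;  N = 0

Compute the unit normal N̂(u, v) = (sin(v)/sqrt(u^2 + 1), -cos(v)/sqrt(u^2 + 1), u/sqrt(u^2 + 1)), and the second partials r_uu, r_uv, r_vv. Take dot products:
  L(u, v) = r_uu · N̂ = 0,
  M(u, v) = r_uv · N̂ = -1/sqrt(u^2 + 1),
  N(u, v) = r_vv · N̂ = 0.
Evaluating at (u, v) = (1/2, -pi/2):
  L = 0, M = -2*sqrt(5)/5, N = 0.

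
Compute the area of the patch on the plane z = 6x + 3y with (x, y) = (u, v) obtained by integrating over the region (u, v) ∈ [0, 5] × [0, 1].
Area = 5*sqrt(46)

Area = ∫∫ √(EG − F²) du dv with √(EG − F²) = sqrt(46). Integrating over [0, 5] × [0, 1] gives 5*sqrt(46).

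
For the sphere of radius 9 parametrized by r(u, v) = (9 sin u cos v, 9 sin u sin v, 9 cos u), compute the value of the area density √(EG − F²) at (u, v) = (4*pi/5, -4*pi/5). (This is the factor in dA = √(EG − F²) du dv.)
√(EG − F²)|_{(4*pi/5, -4*pi/5)} = 81*sqrt(10 - 2*sqrt(5))/4

E = 81, F = 0, G = 81*sin(u)^2, so EG − F² = 6561*sin(u)^2. Taking the positive square root: √(EG − F²) = 81*Abs(sin(u)). At (u, v) = (4*pi/5, -4*pi/5): 81*sqrt(10 - 2*sqrt(5))/4.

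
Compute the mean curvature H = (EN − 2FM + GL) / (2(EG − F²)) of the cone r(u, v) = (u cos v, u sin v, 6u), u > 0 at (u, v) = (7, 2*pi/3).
H = 3*sqrt(37)/259

With E = 37, F = 0, G = u^2, L = 0, M = 0, N = 6*sqrt(37)*u^2/(37*Abs(u)), assemble
  H = (EN − 2FM + GL) / (2(EG − F²)) = 3*sqrt(37)/(37*Abs(u)).
At (u, v) = (7, 2*pi/3): H = 3*sqrt(37)/259.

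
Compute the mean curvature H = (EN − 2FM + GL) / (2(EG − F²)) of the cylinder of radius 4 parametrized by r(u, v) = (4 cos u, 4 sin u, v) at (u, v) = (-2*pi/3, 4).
H = -1/8

With E = 16, F = 0, G = 1, L = -4, M = 0, N = 0, assemble
  H = (EN − 2FM + GL) / (2(EG − F²)) = -1/8.
At (u, v) = (-2*pi/3, 4): H = -1/8.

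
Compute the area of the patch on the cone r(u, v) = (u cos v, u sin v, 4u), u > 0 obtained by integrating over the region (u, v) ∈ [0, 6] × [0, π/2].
Area = 9*sqrt(17)*pi

Area = ∫∫ √(EG − F²) du dv with √(EG − F²) = sqrt(17)*Abs(u). Integrating over [0, 6] × [0, π/2] gives 9*sqrt(17)*pi.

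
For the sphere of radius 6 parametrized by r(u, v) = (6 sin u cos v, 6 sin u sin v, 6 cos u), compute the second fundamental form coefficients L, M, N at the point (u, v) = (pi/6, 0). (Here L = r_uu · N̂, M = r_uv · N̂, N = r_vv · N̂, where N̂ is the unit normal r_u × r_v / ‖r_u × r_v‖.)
L = -6;  M = 0;  N = -3/2

Compute the unit normal N̂(u, v) = (sin(u)^2*cos(v)/Abs(sin(u)), sin(u)^2*sin(v)/Abs(sin(u)), sin(2*u)/(2*Abs(sin(u)))), and the second partials r_uu, r_uv, r_vv. Take dot products:
  L(u, v) = r_uu · N̂ = -6*sin(u)/Abs(sin(u)),
  M(u, v) = r_uv · N̂ = 0,
  N(u, v) = r_vv · N̂ = -6*sin(u)^3/Abs(sin(u)).
Evaluating at (u, v) = (pi/6, 0):
  L = -6, M = 0, N = -3/2.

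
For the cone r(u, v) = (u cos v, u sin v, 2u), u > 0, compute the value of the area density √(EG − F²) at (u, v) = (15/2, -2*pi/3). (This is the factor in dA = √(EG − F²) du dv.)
√(EG − F²)|_{(15/2, -2*pi/3)} = 15*sqrt(5)/2

E = 5, F = 0, G = u^2, so EG − F² = 5*u^2. Taking the positive square root: √(EG − F²) = sqrt(5)*Abs(u). At (u, v) = (15/2, -2*pi/3): 15*sqrt(5)/2.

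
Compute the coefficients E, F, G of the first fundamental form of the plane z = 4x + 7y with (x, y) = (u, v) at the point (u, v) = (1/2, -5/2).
E = 17;  F = 28;  G = 50

Partials: r_u = (1, 0, 4), r_v = (0, 1, 7). As functions of (u, v):
  E = r_u · r_u = 17,
  F = r_u · r_v = 28,
  G = r_v · r_v = 50.
Evaluating at (u, v) = (1/2, -5/2): E = 17, F = 28, G = 50.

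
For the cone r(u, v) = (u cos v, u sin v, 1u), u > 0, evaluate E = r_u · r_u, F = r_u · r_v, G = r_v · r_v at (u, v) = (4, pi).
E = 2;  F = 0;  G = 16

Partials: r_u = (cos(v), sin(v), 1), r_v = (-u*sin(v), u*cos(v), 0). As functions of (u, v):
  E = r_u · r_u = 2,
  F = r_u · r_v = 0,
  G = r_v · r_v = u^2.
Evaluating at (u, v) = (4, pi): E = 2, F = 0, G = 16.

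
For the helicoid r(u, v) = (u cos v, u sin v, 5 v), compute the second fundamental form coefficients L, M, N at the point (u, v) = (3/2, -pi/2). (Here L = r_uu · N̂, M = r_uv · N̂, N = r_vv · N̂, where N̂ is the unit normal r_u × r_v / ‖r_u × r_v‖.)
L = 0;  M = -10*sqrt(109)/109;  N = 0

Compute the unit normal N̂(u, v) = (5*sin(v)/sqrt(u^2 + 25), -5*cos(v)/sqrt(u^2 + 25), u/sqrt(u^2 + 25)), and the second partials r_uu, r_uv, r_vv. Take dot products:
  L(u, v) = r_uu · N̂ = 0,
  M(u, v) = r_uv · N̂ = -5/sqrt(u^2 + 25),
  N(u, v) = r_vv · N̂ = 0.
Evaluating at (u, v) = (3/2, -pi/2):
  L = 0, M = -10*sqrt(109)/109, N = 0.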